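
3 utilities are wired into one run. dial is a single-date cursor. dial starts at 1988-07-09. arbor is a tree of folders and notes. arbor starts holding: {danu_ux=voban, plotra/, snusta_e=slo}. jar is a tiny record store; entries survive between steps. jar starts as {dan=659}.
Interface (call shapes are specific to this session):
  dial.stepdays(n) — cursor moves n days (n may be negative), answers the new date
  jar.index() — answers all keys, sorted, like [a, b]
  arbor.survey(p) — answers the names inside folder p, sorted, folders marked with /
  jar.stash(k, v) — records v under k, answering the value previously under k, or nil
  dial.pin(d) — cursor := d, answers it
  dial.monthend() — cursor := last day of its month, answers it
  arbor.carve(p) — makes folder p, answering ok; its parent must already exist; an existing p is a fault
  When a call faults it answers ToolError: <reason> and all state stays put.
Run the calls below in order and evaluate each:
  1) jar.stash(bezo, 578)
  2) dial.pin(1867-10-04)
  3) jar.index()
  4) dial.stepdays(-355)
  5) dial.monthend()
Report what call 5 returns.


;; 1. stash(k→bezo, v→578) -> nil
;; 2. pin(d→1867-10-04) -> 1867-10-04
;; 3. index() -> [bezo, dan]
;; 4. stepdays(n→-355) -> 1866-10-14
;; 5. monthend() -> 1866-10-31

Answer: 1866-10-31


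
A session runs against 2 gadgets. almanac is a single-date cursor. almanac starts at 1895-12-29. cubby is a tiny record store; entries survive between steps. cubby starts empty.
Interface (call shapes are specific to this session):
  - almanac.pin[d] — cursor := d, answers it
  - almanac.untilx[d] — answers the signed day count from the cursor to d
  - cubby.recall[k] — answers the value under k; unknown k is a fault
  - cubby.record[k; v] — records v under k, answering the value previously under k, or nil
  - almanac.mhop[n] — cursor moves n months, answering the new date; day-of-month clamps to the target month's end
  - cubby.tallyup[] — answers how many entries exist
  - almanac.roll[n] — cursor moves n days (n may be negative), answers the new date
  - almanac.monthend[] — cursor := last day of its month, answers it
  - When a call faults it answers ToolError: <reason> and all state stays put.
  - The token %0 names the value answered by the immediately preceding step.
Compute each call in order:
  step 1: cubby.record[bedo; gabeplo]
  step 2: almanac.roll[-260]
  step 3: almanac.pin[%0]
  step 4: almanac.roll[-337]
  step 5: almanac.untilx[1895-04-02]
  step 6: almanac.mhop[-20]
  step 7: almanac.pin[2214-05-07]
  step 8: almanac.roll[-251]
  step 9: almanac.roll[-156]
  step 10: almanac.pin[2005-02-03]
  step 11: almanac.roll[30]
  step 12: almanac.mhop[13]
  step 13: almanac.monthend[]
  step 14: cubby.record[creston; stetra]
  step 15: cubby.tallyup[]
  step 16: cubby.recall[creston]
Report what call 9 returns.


Answer: 2213-03-26

Derivation:
% 1. record(k: bedo, v: gabeplo) => nil
% 2. roll(n: -260) => 1895-04-13
% 3. pin(d: %0) => 1895-04-13
% 4. roll(n: -337) => 1894-05-11
% 5. untilx(d: 1895-04-02) => 326
% 6. mhop(n: -20) => 1892-09-11
% 7. pin(d: 2214-05-07) => 2214-05-07
% 8. roll(n: -251) => 2213-08-29
% 9. roll(n: -156) => 2213-03-26
% 10. pin(d: 2005-02-03) => 2005-02-03
% 11. roll(n: 30) => 2005-03-05
% 12. mhop(n: 13) => 2006-04-05
% 13. monthend() => 2006-04-30
% 14. record(k: creston, v: stetra) => nil
% 15. tallyup() => 2
% 16. recall(k: creston) => stetra


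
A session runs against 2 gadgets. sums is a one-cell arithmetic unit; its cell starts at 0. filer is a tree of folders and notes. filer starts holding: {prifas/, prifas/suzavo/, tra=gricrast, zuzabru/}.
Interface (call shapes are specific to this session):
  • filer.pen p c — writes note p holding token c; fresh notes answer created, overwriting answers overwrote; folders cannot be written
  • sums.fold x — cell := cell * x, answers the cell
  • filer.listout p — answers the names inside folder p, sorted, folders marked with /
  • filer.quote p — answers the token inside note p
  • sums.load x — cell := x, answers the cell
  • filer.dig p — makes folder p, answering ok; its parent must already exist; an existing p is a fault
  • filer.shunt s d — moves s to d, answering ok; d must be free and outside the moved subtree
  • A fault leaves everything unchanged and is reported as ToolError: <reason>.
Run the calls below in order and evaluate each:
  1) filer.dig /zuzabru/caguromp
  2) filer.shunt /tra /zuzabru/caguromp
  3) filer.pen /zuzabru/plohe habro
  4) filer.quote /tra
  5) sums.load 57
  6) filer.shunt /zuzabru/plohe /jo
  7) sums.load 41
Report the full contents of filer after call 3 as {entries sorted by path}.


Now I run filer.dig with p→/zuzabru/caguromp, and see ok.
I run filer.shunt with s→/tra, d→/zuzabru/caguromp, and observe ToolError: exists.
I call filer.pen with p→/zuzabru/plohe, c→habro, giving created.
I use filer.quote with p→/tra, — result: gricrast.
I invoke sums.load with x→57, and observe 57.
Next I call filer.shunt with s→/zuzabru/plohe, d→/jo, and observe ok.
Calling sums.load with x→41, giving 41.

Answer: {prifas/, prifas/suzavo/, tra=gricrast, zuzabru/, zuzabru/caguromp/, zuzabru/plohe=habro}


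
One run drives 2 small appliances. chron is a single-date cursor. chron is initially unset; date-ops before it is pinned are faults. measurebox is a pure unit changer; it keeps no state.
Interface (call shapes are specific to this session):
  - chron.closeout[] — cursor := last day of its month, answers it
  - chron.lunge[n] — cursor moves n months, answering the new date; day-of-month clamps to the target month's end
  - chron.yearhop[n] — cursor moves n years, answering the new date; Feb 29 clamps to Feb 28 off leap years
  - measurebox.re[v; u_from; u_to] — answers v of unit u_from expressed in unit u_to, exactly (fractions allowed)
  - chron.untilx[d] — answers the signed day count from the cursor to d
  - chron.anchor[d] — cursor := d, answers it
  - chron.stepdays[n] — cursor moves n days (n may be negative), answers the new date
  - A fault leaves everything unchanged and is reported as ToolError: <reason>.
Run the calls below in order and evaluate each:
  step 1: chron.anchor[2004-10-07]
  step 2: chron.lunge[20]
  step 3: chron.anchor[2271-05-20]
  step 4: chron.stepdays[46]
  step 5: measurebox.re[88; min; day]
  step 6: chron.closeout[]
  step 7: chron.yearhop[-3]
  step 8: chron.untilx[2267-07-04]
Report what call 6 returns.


Answer: 2271-07-31

Derivation:
>> chron.anchor(2004-10-07)
<< 2004-10-07
>> chron.lunge(20)
<< 2006-06-07
>> chron.anchor(2271-05-20)
<< 2271-05-20
>> chron.stepdays(46)
<< 2271-07-05
>> measurebox.re(88, min, day)
<< 11/180
>> chron.closeout()
<< 2271-07-31
>> chron.yearhop(-3)
<< 2268-07-31
>> chron.untilx(2267-07-04)
<< -393


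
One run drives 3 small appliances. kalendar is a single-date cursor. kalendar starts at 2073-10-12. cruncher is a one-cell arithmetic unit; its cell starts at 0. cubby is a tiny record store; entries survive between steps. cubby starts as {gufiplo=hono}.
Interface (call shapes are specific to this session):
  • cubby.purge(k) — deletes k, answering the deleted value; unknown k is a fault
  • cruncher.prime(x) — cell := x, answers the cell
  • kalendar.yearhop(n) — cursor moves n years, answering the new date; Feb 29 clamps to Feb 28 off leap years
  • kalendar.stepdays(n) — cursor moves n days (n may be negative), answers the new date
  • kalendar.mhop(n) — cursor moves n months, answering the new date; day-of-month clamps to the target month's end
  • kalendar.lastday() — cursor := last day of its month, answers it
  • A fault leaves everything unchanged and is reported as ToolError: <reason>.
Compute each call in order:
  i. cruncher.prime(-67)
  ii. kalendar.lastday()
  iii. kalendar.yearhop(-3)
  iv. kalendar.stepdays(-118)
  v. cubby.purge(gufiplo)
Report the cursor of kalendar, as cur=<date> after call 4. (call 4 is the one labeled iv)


>> cruncher.prime(x→-67)
<< -67
>> kalendar.lastday()
<< 2073-10-31
>> kalendar.yearhop(n→-3)
<< 2070-10-31
>> kalendar.stepdays(n→-118)
<< 2070-07-05
>> cubby.purge(k→gufiplo)
<< hono

Answer: cur=2070-07-05


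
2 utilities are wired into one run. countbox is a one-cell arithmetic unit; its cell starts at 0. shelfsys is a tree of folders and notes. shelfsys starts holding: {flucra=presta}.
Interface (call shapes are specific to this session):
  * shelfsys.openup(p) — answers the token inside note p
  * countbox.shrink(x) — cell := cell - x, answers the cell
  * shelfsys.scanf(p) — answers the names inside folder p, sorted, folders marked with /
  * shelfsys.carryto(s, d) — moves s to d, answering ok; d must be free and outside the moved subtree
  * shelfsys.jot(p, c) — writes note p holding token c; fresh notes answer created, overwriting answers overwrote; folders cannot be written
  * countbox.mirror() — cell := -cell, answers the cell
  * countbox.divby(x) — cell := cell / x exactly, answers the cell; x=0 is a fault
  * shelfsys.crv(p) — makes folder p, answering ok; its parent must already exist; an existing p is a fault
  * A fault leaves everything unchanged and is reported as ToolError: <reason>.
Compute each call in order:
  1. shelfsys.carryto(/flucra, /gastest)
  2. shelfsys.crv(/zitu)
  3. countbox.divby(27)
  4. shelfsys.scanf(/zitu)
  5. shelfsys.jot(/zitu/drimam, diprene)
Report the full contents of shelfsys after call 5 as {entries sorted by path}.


Using shelfsys.carryto passing s: /flucra, d: /gastest: ok.
I call shelfsys.crv passing p: /zitu, — result: ok.
Using countbox.divby passing x: 27, giving 0.
Then shelfsys.scanf passing p: /zitu, and see [].
I call shelfsys.jot passing p: /zitu/drimam, c: diprene, and see created.

Answer: {gastest=presta, zitu/, zitu/drimam=diprene}


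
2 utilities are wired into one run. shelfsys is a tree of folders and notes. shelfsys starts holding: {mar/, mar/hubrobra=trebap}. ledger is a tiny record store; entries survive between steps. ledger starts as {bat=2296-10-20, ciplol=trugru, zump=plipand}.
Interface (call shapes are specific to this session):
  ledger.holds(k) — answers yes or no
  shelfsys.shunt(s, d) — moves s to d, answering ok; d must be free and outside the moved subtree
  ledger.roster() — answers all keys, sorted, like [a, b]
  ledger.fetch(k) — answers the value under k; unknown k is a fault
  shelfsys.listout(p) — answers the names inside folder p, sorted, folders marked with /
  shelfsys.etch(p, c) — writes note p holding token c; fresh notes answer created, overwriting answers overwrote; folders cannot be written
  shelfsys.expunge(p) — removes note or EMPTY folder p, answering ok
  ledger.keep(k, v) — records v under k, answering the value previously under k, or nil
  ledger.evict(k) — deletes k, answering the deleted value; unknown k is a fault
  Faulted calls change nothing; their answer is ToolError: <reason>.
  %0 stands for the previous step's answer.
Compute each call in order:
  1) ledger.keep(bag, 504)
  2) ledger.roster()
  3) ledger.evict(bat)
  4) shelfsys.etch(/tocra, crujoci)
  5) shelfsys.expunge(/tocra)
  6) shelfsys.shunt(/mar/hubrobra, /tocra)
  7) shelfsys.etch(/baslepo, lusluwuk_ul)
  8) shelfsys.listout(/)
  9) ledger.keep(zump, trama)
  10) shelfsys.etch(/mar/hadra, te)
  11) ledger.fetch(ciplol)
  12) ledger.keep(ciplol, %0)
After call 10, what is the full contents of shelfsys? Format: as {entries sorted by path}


Answer: {baslepo=lusluwuk_ul, mar/, mar/hadra=te, tocra=trebap}

Derivation:
! 1. ledger.keep(k=bag, v=504) == nil
! 2. ledger.roster() == [bag, bat, ciplol, zump]
! 3. ledger.evict(k=bat) == 2296-10-20
! 4. shelfsys.etch(p=/tocra, c=crujoci) == created
! 5. shelfsys.expunge(p=/tocra) == ok
! 6. shelfsys.shunt(s=/mar/hubrobra, d=/tocra) == ok
! 7. shelfsys.etch(p=/baslepo, c=lusluwuk_ul) == created
! 8. shelfsys.listout(p=/) == [baslepo, mar/, tocra]
! 9. ledger.keep(k=zump, v=trama) == plipand
! 10. shelfsys.etch(p=/mar/hadra, c=te) == created
! 11. ledger.fetch(k=ciplol) == trugru
! 12. ledger.keep(k=ciplol, v=%0) == trugru


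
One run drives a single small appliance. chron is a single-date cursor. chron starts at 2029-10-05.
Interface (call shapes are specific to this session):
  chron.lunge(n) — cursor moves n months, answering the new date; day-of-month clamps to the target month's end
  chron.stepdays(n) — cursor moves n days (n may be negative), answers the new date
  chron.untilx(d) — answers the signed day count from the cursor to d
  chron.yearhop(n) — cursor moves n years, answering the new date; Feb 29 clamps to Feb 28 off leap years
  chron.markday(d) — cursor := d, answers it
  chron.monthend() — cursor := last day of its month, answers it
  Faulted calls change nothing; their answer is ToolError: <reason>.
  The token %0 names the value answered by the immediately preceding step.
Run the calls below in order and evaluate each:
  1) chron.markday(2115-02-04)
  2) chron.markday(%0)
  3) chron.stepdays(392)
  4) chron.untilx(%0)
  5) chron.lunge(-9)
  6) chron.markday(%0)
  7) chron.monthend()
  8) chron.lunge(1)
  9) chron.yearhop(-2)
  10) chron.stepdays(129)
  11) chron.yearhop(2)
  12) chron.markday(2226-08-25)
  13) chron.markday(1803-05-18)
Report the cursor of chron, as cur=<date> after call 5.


Answer: cur=2115-06-02

Derivation:
Act: markday[d=2115-02-04]
Obs: 2115-02-04
Act: markday[d=%0]
Obs: 2115-02-04
Act: stepdays[n=392]
Obs: 2116-03-02
Act: untilx[d=%0]
Obs: 0
Act: lunge[n=-9]
Obs: 2115-06-02
Act: markday[d=%0]
Obs: 2115-06-02
Act: monthend[]
Obs: 2115-06-30
Act: lunge[n=1]
Obs: 2115-07-30
Act: yearhop[n=-2]
Obs: 2113-07-30
Act: stepdays[n=129]
Obs: 2113-12-06
Act: yearhop[n=2]
Obs: 2115-12-06
Act: markday[d=2226-08-25]
Obs: 2226-08-25
Act: markday[d=1803-05-18]
Obs: 1803-05-18


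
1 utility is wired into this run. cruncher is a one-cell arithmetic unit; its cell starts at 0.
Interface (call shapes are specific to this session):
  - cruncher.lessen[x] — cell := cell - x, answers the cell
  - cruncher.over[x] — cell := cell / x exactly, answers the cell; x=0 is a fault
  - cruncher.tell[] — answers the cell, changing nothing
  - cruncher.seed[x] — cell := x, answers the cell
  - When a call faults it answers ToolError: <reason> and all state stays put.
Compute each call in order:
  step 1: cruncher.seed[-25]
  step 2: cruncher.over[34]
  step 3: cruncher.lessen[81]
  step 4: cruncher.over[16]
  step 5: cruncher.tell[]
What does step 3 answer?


Answer: -2779/34

Derivation:
! seed(x→-25) => -25
! over(x→34) => -25/34
! lessen(x→81) => -2779/34
! over(x→16) => -2779/544
! tell() => -2779/544


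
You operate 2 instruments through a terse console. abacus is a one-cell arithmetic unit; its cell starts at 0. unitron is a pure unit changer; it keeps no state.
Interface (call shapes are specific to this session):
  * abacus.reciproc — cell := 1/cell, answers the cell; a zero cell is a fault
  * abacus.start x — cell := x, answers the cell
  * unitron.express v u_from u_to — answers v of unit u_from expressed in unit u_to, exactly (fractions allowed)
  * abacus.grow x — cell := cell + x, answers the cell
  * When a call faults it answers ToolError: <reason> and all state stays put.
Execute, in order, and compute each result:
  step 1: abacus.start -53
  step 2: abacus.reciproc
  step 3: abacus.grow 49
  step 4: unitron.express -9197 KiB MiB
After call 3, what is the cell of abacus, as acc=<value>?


Answer: acc=2596/53

Derivation:
Calling abacus.start with -53: -53.
I use abacus.reciproc, and see -1/53.
I try abacus.grow with 49, and observe 2596/53.
Calling unitron.express with -9197, KiB, MiB, → -9197/1024.


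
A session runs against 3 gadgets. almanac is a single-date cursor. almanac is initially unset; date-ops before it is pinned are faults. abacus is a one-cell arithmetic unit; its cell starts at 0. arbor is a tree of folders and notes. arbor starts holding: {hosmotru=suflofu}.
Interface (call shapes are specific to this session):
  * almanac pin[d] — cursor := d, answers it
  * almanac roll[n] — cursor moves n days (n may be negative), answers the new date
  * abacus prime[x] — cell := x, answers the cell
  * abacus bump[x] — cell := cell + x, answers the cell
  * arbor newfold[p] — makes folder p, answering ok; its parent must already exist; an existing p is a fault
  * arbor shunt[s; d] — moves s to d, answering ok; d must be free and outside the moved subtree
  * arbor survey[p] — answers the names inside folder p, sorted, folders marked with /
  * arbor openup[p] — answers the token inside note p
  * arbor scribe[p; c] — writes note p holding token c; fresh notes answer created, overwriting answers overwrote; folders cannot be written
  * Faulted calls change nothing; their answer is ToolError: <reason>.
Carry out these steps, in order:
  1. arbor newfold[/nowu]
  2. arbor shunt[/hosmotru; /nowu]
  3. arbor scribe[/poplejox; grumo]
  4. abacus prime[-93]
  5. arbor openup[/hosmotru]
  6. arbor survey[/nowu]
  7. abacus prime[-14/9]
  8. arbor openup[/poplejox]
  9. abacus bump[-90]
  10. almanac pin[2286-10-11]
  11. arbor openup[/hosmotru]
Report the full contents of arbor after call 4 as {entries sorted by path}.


$ arbor newfold p: /nowu
[out] ok
$ arbor shunt s: /hosmotru d: /nowu
[out] ToolError: exists
$ arbor scribe p: /poplejox c: grumo
[out] created
$ abacus prime x: -93
[out] -93
$ arbor openup p: /hosmotru
[out] suflofu
$ arbor survey p: /nowu
[out] []
$ abacus prime x: -14/9
[out] -14/9
$ arbor openup p: /poplejox
[out] grumo
$ abacus bump x: -90
[out] -824/9
$ almanac pin d: 2286-10-11
[out] 2286-10-11
$ arbor openup p: /hosmotru
[out] suflofu

Answer: {hosmotru=suflofu, nowu/, poplejox=grumo}


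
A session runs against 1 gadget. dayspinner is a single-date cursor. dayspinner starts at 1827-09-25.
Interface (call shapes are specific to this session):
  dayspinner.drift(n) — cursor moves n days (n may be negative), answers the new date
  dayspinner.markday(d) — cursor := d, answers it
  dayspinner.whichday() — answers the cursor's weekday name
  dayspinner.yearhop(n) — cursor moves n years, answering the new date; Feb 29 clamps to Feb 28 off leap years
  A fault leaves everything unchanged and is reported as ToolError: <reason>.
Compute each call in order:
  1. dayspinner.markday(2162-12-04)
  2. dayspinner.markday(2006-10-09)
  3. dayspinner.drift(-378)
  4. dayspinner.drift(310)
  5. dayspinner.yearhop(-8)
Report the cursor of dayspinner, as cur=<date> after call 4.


I use markday using d: 2162-12-04, which returns 2162-12-04.
I try markday using d: 2006-10-09, yielding 2006-10-09.
I invoke drift using n: -378, and see 2005-09-26.
Next I call drift using n: 310, and observe 2006-08-02.
I call yearhop using n: -8: 1998-08-02.

Answer: cur=2006-08-02


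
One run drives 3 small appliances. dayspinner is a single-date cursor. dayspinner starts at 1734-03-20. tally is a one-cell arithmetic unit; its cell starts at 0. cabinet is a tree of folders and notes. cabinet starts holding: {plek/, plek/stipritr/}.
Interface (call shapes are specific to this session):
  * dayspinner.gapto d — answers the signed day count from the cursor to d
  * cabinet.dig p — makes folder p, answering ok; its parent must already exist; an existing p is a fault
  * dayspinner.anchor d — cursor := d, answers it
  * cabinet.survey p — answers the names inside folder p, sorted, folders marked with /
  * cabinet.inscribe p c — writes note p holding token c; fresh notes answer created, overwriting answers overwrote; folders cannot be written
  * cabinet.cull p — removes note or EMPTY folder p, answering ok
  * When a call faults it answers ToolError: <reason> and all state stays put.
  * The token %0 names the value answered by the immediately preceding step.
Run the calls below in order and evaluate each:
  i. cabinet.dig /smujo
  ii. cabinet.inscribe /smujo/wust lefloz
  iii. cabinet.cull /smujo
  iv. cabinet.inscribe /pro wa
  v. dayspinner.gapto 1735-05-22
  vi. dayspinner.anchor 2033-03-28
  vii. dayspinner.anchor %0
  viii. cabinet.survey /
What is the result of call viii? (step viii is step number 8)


% dig(p→/smujo) ~> ok
% inscribe(p→/smujo/wust, c→lefloz) ~> created
% cull(p→/smujo) ~> ToolError: not empty
% inscribe(p→/pro, c→wa) ~> created
% gapto(d→1735-05-22) ~> 428
% anchor(d→2033-03-28) ~> 2033-03-28
% anchor(d→%0) ~> 2033-03-28
% survey(p→/) ~> [plek/, pro, smujo/]

Answer: [plek/, pro, smujo/]


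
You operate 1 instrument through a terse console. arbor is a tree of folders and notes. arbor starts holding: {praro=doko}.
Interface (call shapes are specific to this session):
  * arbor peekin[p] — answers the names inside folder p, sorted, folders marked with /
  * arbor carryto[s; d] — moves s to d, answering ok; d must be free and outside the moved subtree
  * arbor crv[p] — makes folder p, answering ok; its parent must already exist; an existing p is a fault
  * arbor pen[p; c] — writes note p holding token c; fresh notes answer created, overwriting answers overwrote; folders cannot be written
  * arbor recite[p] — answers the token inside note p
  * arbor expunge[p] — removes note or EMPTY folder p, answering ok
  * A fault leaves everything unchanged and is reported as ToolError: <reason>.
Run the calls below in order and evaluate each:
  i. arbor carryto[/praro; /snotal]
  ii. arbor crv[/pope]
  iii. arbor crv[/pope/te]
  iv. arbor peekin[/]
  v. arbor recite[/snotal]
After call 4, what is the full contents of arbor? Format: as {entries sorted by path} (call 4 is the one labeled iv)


Answer: {pope/, pope/te/, snotal=doko}

Derivation:
→ arbor carryto(s→/praro, d→/snotal)
← ok
→ arbor crv(p→/pope)
← ok
→ arbor crv(p→/pope/te)
← ok
→ arbor peekin(p→/)
← [pope/, snotal]
→ arbor recite(p→/snotal)
← doko


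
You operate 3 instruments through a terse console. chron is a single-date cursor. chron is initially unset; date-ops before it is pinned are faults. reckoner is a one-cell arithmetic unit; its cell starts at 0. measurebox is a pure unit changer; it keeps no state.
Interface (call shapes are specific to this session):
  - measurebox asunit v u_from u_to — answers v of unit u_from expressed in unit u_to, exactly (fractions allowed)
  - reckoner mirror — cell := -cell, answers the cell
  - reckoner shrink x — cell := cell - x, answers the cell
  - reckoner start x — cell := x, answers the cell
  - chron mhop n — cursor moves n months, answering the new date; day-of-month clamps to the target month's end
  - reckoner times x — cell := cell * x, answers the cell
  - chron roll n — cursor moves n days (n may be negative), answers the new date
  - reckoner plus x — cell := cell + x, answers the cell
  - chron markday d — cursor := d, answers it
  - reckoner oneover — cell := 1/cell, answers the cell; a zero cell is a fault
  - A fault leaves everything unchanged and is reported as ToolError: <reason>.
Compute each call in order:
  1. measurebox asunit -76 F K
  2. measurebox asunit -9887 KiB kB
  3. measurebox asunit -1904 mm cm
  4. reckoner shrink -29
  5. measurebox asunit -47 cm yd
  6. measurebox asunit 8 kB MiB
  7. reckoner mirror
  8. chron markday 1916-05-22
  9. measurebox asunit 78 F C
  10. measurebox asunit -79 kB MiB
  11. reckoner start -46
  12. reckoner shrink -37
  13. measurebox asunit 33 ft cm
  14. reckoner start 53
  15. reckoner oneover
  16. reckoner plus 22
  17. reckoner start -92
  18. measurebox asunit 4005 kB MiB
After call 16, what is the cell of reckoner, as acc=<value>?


;; 1. measurebox asunit(v=-76, u_from=F, u_to=K) => 4263/20
;; 2. measurebox asunit(v=-9887, u_from=KiB, u_to=kB) => -1265536/125
;; 3. measurebox asunit(v=-1904, u_from=mm, u_to=cm) => -952/5
;; 4. reckoner shrink(x=-29) => 29
;; 5. measurebox asunit(v=-47, u_from=cm, u_to=yd) => -1175/2286
;; 6. measurebox asunit(v=8, u_from=kB, u_to=MiB) => 125/16384
;; 7. reckoner mirror() => -29
;; 8. chron markday(d=1916-05-22) => 1916-05-22
;; 9. measurebox asunit(v=78, u_from=F, u_to=C) => 230/9
;; 10. measurebox asunit(v=-79, u_from=kB, u_to=MiB) => -9875/131072
;; 11. reckoner start(x=-46) => -46
;; 12. reckoner shrink(x=-37) => -9
;; 13. measurebox asunit(v=33, u_from=ft, u_to=cm) => 25146/25
;; 14. reckoner start(x=53) => 53
;; 15. reckoner oneover() => 1/53
;; 16. reckoner plus(x=22) => 1167/53
;; 17. reckoner start(x=-92) => -92
;; 18. measurebox asunit(v=4005, u_from=kB, u_to=MiB) => 500625/131072

Answer: acc=1167/53


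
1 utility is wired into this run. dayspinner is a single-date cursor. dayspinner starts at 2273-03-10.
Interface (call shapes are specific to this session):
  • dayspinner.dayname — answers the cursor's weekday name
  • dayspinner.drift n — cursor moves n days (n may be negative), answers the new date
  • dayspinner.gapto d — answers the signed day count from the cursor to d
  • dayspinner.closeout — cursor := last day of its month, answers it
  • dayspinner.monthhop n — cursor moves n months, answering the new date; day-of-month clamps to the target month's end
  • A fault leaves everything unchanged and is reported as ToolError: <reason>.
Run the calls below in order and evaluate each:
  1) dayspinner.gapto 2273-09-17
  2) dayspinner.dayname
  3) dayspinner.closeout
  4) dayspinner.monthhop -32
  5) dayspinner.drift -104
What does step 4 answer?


·→ dayspinner.gapto(d: 2273-09-17)
·← 191
·→ dayspinner.dayname()
·← Monday
·→ dayspinner.closeout()
·← 2273-03-31
·→ dayspinner.monthhop(n: -32)
·← 2270-07-31
·→ dayspinner.drift(n: -104)
·← 2270-04-18

Answer: 2270-07-31


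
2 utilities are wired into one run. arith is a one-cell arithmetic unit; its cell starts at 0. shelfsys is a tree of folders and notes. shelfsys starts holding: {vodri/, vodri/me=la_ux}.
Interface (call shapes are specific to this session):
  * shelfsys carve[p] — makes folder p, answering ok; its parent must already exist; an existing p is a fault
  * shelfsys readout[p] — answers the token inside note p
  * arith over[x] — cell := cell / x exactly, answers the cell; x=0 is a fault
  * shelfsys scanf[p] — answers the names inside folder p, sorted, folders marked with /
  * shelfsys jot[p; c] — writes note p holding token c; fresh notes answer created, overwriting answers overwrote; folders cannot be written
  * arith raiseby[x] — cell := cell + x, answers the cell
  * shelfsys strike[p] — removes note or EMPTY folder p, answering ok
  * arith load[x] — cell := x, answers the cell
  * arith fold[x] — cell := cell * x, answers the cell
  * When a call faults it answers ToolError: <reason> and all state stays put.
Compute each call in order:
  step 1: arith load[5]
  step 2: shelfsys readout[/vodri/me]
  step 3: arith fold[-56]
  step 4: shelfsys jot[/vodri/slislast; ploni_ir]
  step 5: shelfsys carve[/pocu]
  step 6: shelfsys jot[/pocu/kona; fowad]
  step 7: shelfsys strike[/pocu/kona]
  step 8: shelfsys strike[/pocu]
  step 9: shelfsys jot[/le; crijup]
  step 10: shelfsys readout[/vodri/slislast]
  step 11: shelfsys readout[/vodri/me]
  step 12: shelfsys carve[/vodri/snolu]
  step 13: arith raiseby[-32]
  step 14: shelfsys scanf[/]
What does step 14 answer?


Answer: [le, vodri/]

Derivation:
Act: arith load[x: 5]
Obs: 5
Act: shelfsys readout[p: /vodri/me]
Obs: la_ux
Act: arith fold[x: -56]
Obs: -280
Act: shelfsys jot[p: /vodri/slislast; c: ploni_ir]
Obs: created
Act: shelfsys carve[p: /pocu]
Obs: ok
Act: shelfsys jot[p: /pocu/kona; c: fowad]
Obs: created
Act: shelfsys strike[p: /pocu/kona]
Obs: ok
Act: shelfsys strike[p: /pocu]
Obs: ok
Act: shelfsys jot[p: /le; c: crijup]
Obs: created
Act: shelfsys readout[p: /vodri/slislast]
Obs: ploni_ir
Act: shelfsys readout[p: /vodri/me]
Obs: la_ux
Act: shelfsys carve[p: /vodri/snolu]
Obs: ok
Act: arith raiseby[x: -32]
Obs: -312
Act: shelfsys scanf[p: /]
Obs: [le, vodri/]


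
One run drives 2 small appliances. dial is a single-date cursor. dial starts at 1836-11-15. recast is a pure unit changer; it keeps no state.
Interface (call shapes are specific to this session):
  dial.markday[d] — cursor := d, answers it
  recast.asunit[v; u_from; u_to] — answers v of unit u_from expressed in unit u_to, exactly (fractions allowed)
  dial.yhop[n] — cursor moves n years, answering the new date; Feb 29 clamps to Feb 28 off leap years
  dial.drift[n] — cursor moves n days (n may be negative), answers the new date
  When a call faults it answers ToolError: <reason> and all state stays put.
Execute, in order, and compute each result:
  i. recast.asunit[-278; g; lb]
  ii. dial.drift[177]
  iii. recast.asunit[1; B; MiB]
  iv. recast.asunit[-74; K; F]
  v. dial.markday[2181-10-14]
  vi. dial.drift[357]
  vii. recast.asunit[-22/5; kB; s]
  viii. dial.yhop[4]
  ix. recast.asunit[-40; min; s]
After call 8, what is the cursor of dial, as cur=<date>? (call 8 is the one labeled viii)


Then recast.asunit on v: -278, u_from: g, u_to: lb, which returns -27800000/45359237.
I invoke dial.drift on n: 177, and observe 1837-05-11.
Calling recast.asunit on v: 1, u_from: B, u_to: MiB: 1/1048576.
I run recast.asunit on v: -74, u_from: K, u_to: F, yielding -59287/100.
Invoking dial.markday on d: 2181-10-14, giving 2181-10-14.
Then dial.drift on n: 357, giving 2182-10-06.
I call recast.asunit on v: -22/5, u_from: kB, u_to: s, and get ToolError: incompatible units.
I use dial.yhop on n: 4, giving 2186-10-06.
I run recast.asunit on v: -40, u_from: min, u_to: s, → -2400.

Answer: cur=2186-10-06


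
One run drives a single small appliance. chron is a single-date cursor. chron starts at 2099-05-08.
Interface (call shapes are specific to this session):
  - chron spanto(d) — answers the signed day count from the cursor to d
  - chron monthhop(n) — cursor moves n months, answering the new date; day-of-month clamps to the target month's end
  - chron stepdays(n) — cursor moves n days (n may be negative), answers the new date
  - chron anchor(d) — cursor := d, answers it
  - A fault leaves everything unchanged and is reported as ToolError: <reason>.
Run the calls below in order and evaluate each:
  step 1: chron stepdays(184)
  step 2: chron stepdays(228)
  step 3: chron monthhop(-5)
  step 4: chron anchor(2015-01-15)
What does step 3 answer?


Answer: 2100-01-24

Derivation:
==> chron stepdays(n='184')
<== 2099-11-08
==> chron stepdays(n='228')
<== 2100-06-24
==> chron monthhop(n='-5')
<== 2100-01-24
==> chron anchor(d='2015-01-15')
<== 2015-01-15


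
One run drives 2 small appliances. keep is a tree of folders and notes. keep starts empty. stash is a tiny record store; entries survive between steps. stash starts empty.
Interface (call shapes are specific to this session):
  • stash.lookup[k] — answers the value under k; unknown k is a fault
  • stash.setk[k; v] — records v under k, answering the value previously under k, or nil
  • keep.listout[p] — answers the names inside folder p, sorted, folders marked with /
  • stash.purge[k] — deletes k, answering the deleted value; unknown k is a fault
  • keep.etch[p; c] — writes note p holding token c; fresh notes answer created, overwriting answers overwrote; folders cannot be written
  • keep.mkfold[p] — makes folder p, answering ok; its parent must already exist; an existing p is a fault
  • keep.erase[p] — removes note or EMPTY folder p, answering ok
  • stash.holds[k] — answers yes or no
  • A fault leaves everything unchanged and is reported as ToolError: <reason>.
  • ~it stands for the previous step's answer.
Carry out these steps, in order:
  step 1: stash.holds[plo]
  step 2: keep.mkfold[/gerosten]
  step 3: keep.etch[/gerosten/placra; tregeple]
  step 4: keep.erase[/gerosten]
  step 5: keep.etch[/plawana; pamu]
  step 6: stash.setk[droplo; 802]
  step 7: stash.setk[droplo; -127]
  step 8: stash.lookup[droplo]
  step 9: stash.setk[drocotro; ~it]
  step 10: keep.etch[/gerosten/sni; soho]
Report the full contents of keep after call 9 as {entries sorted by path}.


-> stash.holds(k='plo')
<- no
-> keep.mkfold(p='/gerosten')
<- ok
-> keep.etch(p='/gerosten/placra', c='tregeple')
<- created
-> keep.erase(p='/gerosten')
<- ToolError: not empty
-> keep.etch(p='/plawana', c='pamu')
<- created
-> stash.setk(k='droplo', v='802')
<- nil
-> stash.setk(k='droplo', v='-127')
<- 802
-> stash.lookup(k='droplo')
<- -127
-> stash.setk(k='drocotro', v='~it')
<- nil
-> keep.etch(p='/gerosten/sni', c='soho')
<- created

Answer: {gerosten/, gerosten/placra=tregeple, plawana=pamu}


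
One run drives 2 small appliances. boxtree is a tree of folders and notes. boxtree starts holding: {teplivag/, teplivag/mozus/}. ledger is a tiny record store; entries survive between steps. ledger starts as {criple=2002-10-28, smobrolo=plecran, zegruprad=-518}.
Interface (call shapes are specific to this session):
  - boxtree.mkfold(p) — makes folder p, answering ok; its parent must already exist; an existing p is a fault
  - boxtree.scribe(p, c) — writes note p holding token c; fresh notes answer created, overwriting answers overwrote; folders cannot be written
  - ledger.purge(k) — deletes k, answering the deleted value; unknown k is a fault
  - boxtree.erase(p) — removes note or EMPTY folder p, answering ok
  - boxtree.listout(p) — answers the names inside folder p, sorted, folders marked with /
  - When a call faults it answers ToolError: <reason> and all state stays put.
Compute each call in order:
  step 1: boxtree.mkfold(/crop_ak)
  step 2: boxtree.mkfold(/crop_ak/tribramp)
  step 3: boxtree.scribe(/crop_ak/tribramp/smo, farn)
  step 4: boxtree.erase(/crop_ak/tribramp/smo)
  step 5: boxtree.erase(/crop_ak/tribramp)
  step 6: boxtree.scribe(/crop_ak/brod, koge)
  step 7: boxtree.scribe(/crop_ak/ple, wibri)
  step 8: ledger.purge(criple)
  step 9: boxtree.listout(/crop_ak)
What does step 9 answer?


// 1. boxtree.mkfold(p: /crop_ak) ~> ok
// 2. boxtree.mkfold(p: /crop_ak/tribramp) ~> ok
// 3. boxtree.scribe(p: /crop_ak/tribramp/smo, c: farn) ~> created
// 4. boxtree.erase(p: /crop_ak/tribramp/smo) ~> ok
// 5. boxtree.erase(p: /crop_ak/tribramp) ~> ok
// 6. boxtree.scribe(p: /crop_ak/brod, c: koge) ~> created
// 7. boxtree.scribe(p: /crop_ak/ple, c: wibri) ~> created
// 8. ledger.purge(k: criple) ~> 2002-10-28
// 9. boxtree.listout(p: /crop_ak) ~> [brod, ple]

Answer: [brod, ple]


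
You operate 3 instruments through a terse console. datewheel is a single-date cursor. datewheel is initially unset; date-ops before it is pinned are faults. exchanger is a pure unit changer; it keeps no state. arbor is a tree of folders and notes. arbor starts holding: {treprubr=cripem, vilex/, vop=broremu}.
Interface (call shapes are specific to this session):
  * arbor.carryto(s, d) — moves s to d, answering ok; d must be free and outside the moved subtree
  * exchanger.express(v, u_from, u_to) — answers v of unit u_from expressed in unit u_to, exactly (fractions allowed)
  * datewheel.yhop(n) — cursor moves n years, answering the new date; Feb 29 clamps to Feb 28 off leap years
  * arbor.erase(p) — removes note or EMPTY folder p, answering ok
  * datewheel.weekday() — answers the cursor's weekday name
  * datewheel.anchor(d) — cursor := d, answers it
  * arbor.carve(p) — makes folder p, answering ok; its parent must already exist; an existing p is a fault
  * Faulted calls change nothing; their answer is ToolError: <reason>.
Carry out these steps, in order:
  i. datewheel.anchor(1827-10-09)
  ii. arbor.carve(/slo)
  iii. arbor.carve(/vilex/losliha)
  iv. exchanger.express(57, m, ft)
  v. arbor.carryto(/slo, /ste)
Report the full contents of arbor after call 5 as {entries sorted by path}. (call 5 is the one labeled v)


CALL datewheel.anchor[1827-10-09]
RET  1827-10-09
CALL arbor.carve[/slo]
RET  ok
CALL arbor.carve[/vilex/losliha]
RET  ok
CALL exchanger.express[57; m; ft]
RET  23750/127
CALL arbor.carryto[/slo; /ste]
RET  ok

Answer: {ste/, treprubr=cripem, vilex/, vilex/losliha/, vop=broremu}


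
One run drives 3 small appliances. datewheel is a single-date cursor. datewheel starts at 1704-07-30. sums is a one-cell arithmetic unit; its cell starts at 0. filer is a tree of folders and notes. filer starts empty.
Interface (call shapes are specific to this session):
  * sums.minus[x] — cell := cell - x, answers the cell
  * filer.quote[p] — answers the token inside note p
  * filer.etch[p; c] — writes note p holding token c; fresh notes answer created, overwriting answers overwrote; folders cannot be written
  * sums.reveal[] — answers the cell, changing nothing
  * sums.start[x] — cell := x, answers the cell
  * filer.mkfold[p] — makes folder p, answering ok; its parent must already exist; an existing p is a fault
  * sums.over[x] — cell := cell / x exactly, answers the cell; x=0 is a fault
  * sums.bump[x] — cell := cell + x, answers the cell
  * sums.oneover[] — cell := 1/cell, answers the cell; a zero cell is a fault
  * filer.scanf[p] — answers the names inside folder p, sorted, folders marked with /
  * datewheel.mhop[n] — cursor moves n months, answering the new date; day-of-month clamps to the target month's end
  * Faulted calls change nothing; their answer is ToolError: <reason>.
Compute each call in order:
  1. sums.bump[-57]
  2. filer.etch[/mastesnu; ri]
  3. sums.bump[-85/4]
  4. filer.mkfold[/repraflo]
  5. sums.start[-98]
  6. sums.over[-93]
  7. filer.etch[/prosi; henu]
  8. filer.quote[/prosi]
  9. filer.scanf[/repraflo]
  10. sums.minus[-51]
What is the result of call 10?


CALL bump[x: -57]
RET  -57
CALL etch[p: /mastesnu; c: ri]
RET  created
CALL bump[x: -85/4]
RET  -313/4
CALL mkfold[p: /repraflo]
RET  ok
CALL start[x: -98]
RET  -98
CALL over[x: -93]
RET  98/93
CALL etch[p: /prosi; c: henu]
RET  created
CALL quote[p: /prosi]
RET  henu
CALL scanf[p: /repraflo]
RET  []
CALL minus[x: -51]
RET  4841/93

Answer: 4841/93


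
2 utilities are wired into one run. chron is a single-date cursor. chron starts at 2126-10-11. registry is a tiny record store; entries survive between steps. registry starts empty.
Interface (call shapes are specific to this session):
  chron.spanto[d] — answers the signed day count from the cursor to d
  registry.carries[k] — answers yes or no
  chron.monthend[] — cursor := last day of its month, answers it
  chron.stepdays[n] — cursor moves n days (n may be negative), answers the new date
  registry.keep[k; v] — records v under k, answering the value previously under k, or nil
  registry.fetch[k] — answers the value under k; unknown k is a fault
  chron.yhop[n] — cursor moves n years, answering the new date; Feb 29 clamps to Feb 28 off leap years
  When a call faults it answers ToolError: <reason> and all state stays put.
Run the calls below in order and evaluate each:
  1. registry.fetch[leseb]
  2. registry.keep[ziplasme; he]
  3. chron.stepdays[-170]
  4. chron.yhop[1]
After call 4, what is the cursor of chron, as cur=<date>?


>> fetch(k='leseb')
<< ToolError: no such key leseb
>> keep(k='ziplasme', v='he')
<< nil
>> stepdays(n='-170')
<< 2126-04-24
>> yhop(n='1')
<< 2127-04-24

Answer: cur=2127-04-24


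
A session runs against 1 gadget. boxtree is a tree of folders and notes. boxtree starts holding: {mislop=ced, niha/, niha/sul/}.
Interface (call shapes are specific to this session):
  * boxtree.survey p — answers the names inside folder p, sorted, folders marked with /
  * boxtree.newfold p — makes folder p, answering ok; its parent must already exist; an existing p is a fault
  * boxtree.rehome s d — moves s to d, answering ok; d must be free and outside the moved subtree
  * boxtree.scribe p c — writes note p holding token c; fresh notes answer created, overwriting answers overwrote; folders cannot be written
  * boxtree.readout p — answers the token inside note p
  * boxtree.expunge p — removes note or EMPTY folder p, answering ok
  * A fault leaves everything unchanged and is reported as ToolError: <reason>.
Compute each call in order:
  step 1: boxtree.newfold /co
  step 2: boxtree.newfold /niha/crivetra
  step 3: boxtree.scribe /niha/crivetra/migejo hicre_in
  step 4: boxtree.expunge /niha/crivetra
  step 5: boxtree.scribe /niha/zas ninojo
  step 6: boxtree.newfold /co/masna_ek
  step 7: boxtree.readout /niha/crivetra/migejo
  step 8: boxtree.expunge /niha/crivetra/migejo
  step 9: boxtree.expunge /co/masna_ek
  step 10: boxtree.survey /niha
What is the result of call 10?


→ boxtree.newfold(p=/co)
← ok
→ boxtree.newfold(p=/niha/crivetra)
← ok
→ boxtree.scribe(p=/niha/crivetra/migejo, c=hicre_in)
← created
→ boxtree.expunge(p=/niha/crivetra)
← ToolError: not empty
→ boxtree.scribe(p=/niha/zas, c=ninojo)
← created
→ boxtree.newfold(p=/co/masna_ek)
← ok
→ boxtree.readout(p=/niha/crivetra/migejo)
← hicre_in
→ boxtree.expunge(p=/niha/crivetra/migejo)
← ok
→ boxtree.expunge(p=/co/masna_ek)
← ok
→ boxtree.survey(p=/niha)
← [crivetra/, sul/, zas]

Answer: [crivetra/, sul/, zas]
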